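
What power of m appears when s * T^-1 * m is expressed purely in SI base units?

T = kg·s⁻²·A⁻¹.
So T⁻¹ = kg⁻¹·s²·A.
Combining: s·T⁻¹·m = s · (kg⁻¹·s²·A) · m = kg⁻¹·m·s³·A.
The exponent of m is 1.

1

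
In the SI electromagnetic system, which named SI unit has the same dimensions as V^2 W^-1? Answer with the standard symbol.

Ω

V = W/A (potential = power per current),
    = kg·m²·s⁻³·A⁻¹.
So V² = kg²·m⁴·s⁻⁶·A⁻².
W = J/s (power = energy per time),
    = kg·m²·s⁻³.
So W⁻¹ = kg⁻¹·m⁻²·s³.
Combining: V²·W⁻¹ = (kg²·m⁴·s⁻⁶·A⁻²) · (kg⁻¹·m⁻²·s³) = kg·m²·s⁻³·A⁻².
kg·m²·s⁻³·A⁻² is the base-SI form of the ohm.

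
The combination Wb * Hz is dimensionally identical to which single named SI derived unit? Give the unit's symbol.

Wb = V·s (flux: a volt is a weber per second),
    = kg·m²·s⁻²·A⁻¹.
Hz = 1/s = s⁻¹ (frequency is cycles per second).
Combining: Wb·Hz = (kg·m²·s⁻²·A⁻¹) · s⁻¹ = kg·m²·s⁻³·A⁻¹.
kg·m²·s⁻³·A⁻¹ is the base-SI form of the volt.

V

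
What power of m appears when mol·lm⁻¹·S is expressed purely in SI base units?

lm = cd.
So lm⁻¹ = cd⁻¹.
S = kg⁻¹·m⁻²·s³·A².
Combining: mol·lm⁻¹·S = mol · cd⁻¹ · (kg⁻¹·m⁻²·s³·A²) = kg⁻¹·m⁻²·s³·A²·mol·cd⁻¹.
The exponent of m is -2.

-2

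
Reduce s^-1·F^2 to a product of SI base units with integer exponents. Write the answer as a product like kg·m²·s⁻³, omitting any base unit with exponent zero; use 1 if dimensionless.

kg⁻²·m⁻⁴·s⁷·A⁴

F = C/V (capacitance = charge per voltage),
    = A·s/(kg·m²·s⁻³·A⁻¹) (substituting C and V),
    = kg⁻¹·m⁻²·s⁴·A².
So F² = kg⁻²·m⁻⁴·s⁸·A⁴.
Combining: s⁻¹·F² = s⁻¹ · (kg⁻²·m⁻⁴·s⁸·A⁴) = kg⁻²·m⁻⁴·s⁷·A⁴.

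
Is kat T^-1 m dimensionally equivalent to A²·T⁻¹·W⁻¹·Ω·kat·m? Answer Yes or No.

Left side:
  kat = mol/s = s⁻¹·mol (catalytic activity).
  T = Wb/m² (flux density = flux per area),
      = kg·s⁻²·A⁻¹.
  So T⁻¹ = kg⁻¹·s²·A.
  Combining: kat·T⁻¹·m = (s⁻¹·mol) · (kg⁻¹·s²·A) · m = kg⁻¹·m·s·A·mol.
Right side:
  T = Wb/m² (flux density = flux per area),
      = kg·s⁻²·A⁻¹.
  So T⁻¹ = kg⁻¹·s²·A.
  W = J/s (power = energy per time),
      = kg·m²·s⁻³.
  So W⁻¹ = kg⁻¹·m⁻²·s³.
  Ω = V/A (resistance = voltage per current),
      = kg·m²·s⁻³·A⁻².
  kat = mol/s = s⁻¹·mol (catalytic activity).
  Combining: A²·T⁻¹·W⁻¹·Ω·kat·m = A² · (kg⁻¹·s²·A) · (kg⁻¹·m⁻²·s³) · (kg·m²·s⁻³·A⁻²) · (s⁻¹·mol) · m = kg⁻¹·m·s·A·mol.
Both reduce to kg⁻¹·m·s·A·mol.

Yes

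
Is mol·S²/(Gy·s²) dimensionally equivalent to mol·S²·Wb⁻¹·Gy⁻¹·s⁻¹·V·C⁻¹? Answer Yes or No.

Left side:
  Gy = J/kg (absorbed dose = energy per mass),
      = m²·s⁻².
  So Gy⁻¹ = m⁻²·s².
  S = 1/Ω (conductance is reciprocal resistance),
      = kg⁻¹·m⁻²·s³·A².
  So S² = kg⁻²·m⁻⁴·s⁶·A⁴.
  Combining: Gy⁻¹·mol·s⁻²·S² = (m⁻²·s²) · mol · s⁻² · (kg⁻²·m⁻⁴·s⁶·A⁴) = kg⁻²·m⁻⁶·s⁶·A⁴·mol.
Right side:
  S = 1/Ω (conductance is reciprocal resistance),
      = kg⁻¹·m⁻²·s³·A².
  So S² = kg⁻²·m⁻⁴·s⁶·A⁴.
  Wb = V·s (flux: a volt is a weber per second),
      = kg·m²·s⁻²·A⁻¹.
  So Wb⁻¹ = kg⁻¹·m⁻²·s²·A.
  Gy = J/kg (absorbed dose = energy per mass),
      = m²·s⁻².
  So Gy⁻¹ = m⁻²·s².
  V = W/A (potential = power per current),
      = kg·m²·s⁻³·A⁻¹.
  C = A·s = s·A (charge = current × time).
  So C⁻¹ = s⁻¹·A⁻¹.
  Combining: mol·S²·Wb⁻¹·Gy⁻¹·s⁻¹·V·C⁻¹ = mol · (kg⁻²·m⁻⁴·s⁶·A⁴) · (kg⁻¹·m⁻²·s²·A) · (m⁻²·s²) · s⁻¹ · (kg·m²·s⁻³·A⁻¹) · (s⁻¹·A⁻¹) = kg⁻²·m⁻⁶·s⁵·A³·mol.
Left is kg⁻²·m⁻⁶·s⁶·A⁴·mol; right is kg⁻²·m⁻⁶·s⁵·A³·mol — different.

No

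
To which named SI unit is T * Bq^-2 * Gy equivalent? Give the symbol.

T = Wb/m² (flux density = flux per area),
    = kg·s⁻²·A⁻¹.
Bq = 1/s = s⁻¹ (activity is decays per second).
So Bq⁻² = s².
Gy = J/kg (absorbed dose = energy per mass),
    = m²·s⁻².
Combining: T·Bq⁻²·Gy = (kg·s⁻²·A⁻¹) · s² · (m²·s⁻²) = kg·m²·s⁻²·A⁻¹.
kg·m²·s⁻²·A⁻¹ is the base-SI form of the weber.

Wb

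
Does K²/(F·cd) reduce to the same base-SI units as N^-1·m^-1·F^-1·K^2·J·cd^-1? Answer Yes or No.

Yes

Left side:
  F = C/V (capacitance = charge per voltage),
      = A·s/(kg·m²·s⁻³·A⁻¹) (substituting C and V),
      = kg⁻¹·m⁻²·s⁴·A².
  So F⁻¹ = kg·m²·s⁻⁴·A⁻².
  Combining: F⁻¹·K²·cd⁻¹ = (kg·m²·s⁻⁴·A⁻²) · K² · cd⁻¹ = kg·m²·s⁻⁴·A⁻²·K²·cd⁻¹.
Right side:
  N = kg·m/s² = kg·m·s⁻² (force = mass × acceleration).
  So N⁻¹ = kg⁻¹·m⁻¹·s².
  F = C/V (capacitance = charge per voltage),
      = A·s/(kg·m²·s⁻³·A⁻¹) (substituting C and V),
      = kg⁻¹·m⁻²·s⁴·A².
  So F⁻¹ = kg·m²·s⁻⁴·A⁻².
  J = N·m (work = force × distance),
      = kg·m²·s⁻².
  Combining: N⁻¹·m⁻¹·F⁻¹·K²·J·cd⁻¹ = (kg⁻¹·m⁻¹·s²) · m⁻¹ · (kg·m²·s⁻⁴·A⁻²) · K² · (kg·m²·s⁻²) · cd⁻¹ = kg·m²·s⁻⁴·A⁻²·K²·cd⁻¹.
Both reduce to kg·m²·s⁻⁴·A⁻²·K²·cd⁻¹.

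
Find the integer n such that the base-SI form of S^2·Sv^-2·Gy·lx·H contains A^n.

2

S = 1/Ω (conductance is reciprocal resistance),
    = kg⁻¹·m⁻²·s³·A².
So S² = kg⁻²·m⁻⁴·s⁶·A⁴.
Sv = J/kg (equivalent dose = energy per mass),
    = m²·s⁻².
So Sv⁻² = m⁻⁴·s⁴.
Gy = J/kg (absorbed dose = energy per mass),
    = m²·s⁻².
lx = lm/m² (illuminance = luminous flux per area),
    = m⁻²·cd.
H = Wb/A (inductance = flux per current),
    = kg·m²·s⁻²·A⁻².
Combining: S²·Sv⁻²·Gy·lx·H = (kg⁻²·m⁻⁴·s⁶·A⁴) · (m⁻⁴·s⁴) · (m²·s⁻²) · (m⁻²·cd) · (kg·m²·s⁻²·A⁻²) = kg⁻¹·m⁻⁶·s⁶·A²·cd.
The exponent of A is 2.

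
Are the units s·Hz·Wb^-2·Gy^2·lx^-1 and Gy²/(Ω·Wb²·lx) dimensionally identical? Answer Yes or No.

No

Left side:
  Hz = 1/s = s⁻¹ (frequency is cycles per second).
  Wb = V·s (flux: a volt is a weber per second),
      = kg·m²·s⁻²·A⁻¹.
  So Wb⁻² = kg⁻²·m⁻⁴·s⁴·A².
  Gy = J/kg (absorbed dose = energy per mass),
      = m²·s⁻².
  So Gy² = m⁴·s⁻⁴.
  lx = lm/m² (illuminance = luminous flux per area),
      = m⁻²·cd.
  So lx⁻¹ = m²·cd⁻¹.
  Combining: s·Hz·Wb⁻²·Gy²·lx⁻¹ = s · s⁻¹ · (kg⁻²·m⁻⁴·s⁴·A²) · (m⁴·s⁻⁴) · (m²·cd⁻¹) = kg⁻²·m²·A²·cd⁻¹.
Right side:
  Ω = V/A (resistance = voltage per current),
      = kg·m²·s⁻³·A⁻².
  So Ω⁻¹ = kg⁻¹·m⁻²·s³·A².
  Gy = J/kg (absorbed dose = energy per mass),
      = m²·s⁻².
  So Gy² = m⁴·s⁻⁴.
  Wb = V·s (flux: a volt is a weber per second),
      = kg·m²·s⁻²·A⁻¹.
  So Wb⁻² = kg⁻²·m⁻⁴·s⁴·A².
  lx = lm/m² (illuminance = luminous flux per area),
      = m⁻²·cd.
  So lx⁻¹ = m²·cd⁻¹.
  Combining: Ω⁻¹·Gy²·Wb⁻²·lx⁻¹ = (kg⁻¹·m⁻²·s³·A²) · (m⁴·s⁻⁴) · (kg⁻²·m⁻⁴·s⁴·A²) · (m²·cd⁻¹) = kg⁻³·s³·A⁴·cd⁻¹.
Left is kg⁻²·m²·A²·cd⁻¹; right is kg⁻³·s³·A⁴·cd⁻¹ — different.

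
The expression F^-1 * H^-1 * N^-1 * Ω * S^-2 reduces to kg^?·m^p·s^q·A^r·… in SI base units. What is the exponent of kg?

F = kg⁻¹·m⁻²·s⁴·A².
So F⁻¹ = kg·m²·s⁻⁴·A⁻².
H = kg·m²·s⁻²·A⁻².
So H⁻¹ = kg⁻¹·m⁻²·s²·A².
N = kg·m·s⁻².
So N⁻¹ = kg⁻¹·m⁻¹·s².
Ω = kg·m²·s⁻³·A⁻².
S = kg⁻¹·m⁻²·s³·A².
So S⁻² = kg²·m⁴·s⁻⁶·A⁻⁴.
Combining: F⁻¹·H⁻¹·N⁻¹·Ω·S⁻² = (kg·m²·s⁻⁴·A⁻²) · (kg⁻¹·m⁻²·s²·A²) · (kg⁻¹·m⁻¹·s²) · (kg·m²·s⁻³·A⁻²) · (kg²·m⁴·s⁻⁶·A⁻⁴) = kg²·m⁵·s⁻⁹·A⁻⁶.
The exponent of kg is 2.

2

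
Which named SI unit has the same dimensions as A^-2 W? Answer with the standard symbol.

W = kg·m²·s⁻³.
Combining: A⁻²·W = A⁻² · (kg·m²·s⁻³) = kg·m²·s⁻³·A⁻².
kg·m²·s⁻³·A⁻² is the base-SI form of the ohm.

Ω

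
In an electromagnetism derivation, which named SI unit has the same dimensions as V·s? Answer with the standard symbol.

V = kg·m²·s⁻³·A⁻¹.
Combining: V·s = (kg·m²·s⁻³·A⁻¹) · s = kg·m²·s⁻²·A⁻¹.
kg·m²·s⁻²·A⁻¹ is the base-SI form of the weber.

Wb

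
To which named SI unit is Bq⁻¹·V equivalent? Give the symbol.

Wb

Bq = 1/s = s⁻¹ (activity is decays per second).
So Bq⁻¹ = s.
V = W/A (potential = power per current),
    = kg·m²·s⁻³·A⁻¹.
Combining: Bq⁻¹·V = s · (kg·m²·s⁻³·A⁻¹) = kg·m²·s⁻²·A⁻¹.
kg·m²·s⁻²·A⁻¹ is the base-SI form of the weber.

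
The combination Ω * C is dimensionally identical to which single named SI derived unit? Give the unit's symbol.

Ω = V/A (resistance = voltage per current),
    = kg·m²·s⁻³·A⁻².
C = A·s = s·A (charge = current × time).
Combining: Ω·C = (kg·m²·s⁻³·A⁻²) · (s·A) = kg·m²·s⁻²·A⁻¹.
kg·m²·s⁻²·A⁻¹ is the base-SI form of the weber.

Wb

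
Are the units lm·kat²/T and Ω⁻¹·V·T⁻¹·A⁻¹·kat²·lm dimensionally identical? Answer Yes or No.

Left side:
  lm = cd.
  T = kg·s⁻²·A⁻¹.
  So T⁻¹ = kg⁻¹·s²·A.
  kat = s⁻¹·mol.
  So kat² = s⁻²·mol².
  Combining: lm·T⁻¹·kat² = cd · (kg⁻¹·s²·A) · (s⁻²·mol²) = kg⁻¹·A·mol²·cd.
Right side:
  Ω = kg·m²·s⁻³·A⁻².
  So Ω⁻¹ = kg⁻¹·m⁻²·s³·A².
  V = kg·m²·s⁻³·A⁻¹.
  T = kg·s⁻²·A⁻¹.
  So T⁻¹ = kg⁻¹·s²·A.
  kat = s⁻¹·mol.
  So kat² = s⁻²·mol².
  lm = cd.
  Combining: Ω⁻¹·V·T⁻¹·A⁻¹·kat²·lm = (kg⁻¹·m⁻²·s³·A²) · (kg·m²·s⁻³·A⁻¹) · (kg⁻¹·s²·A) · A⁻¹ · (s⁻²·mol²) · cd = kg⁻¹·A·mol²·cd.
Both reduce to kg⁻¹·A·mol²·cd.

Yes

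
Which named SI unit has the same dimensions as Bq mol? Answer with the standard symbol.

Bq = 1/s = s⁻¹ (activity is decays per second).
Combining: Bq·mol = s⁻¹ · mol = s⁻¹·mol.
s⁻¹·mol is the base-SI form of the katal.

kat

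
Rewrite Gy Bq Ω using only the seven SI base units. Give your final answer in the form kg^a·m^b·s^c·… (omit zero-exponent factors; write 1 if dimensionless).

kg·m⁴·s⁻⁶·A⁻²

Gy = m²·s⁻².
Bq = s⁻¹.
Ω = kg·m²·s⁻³·A⁻².
Combining: Gy·Bq·Ω = (m²·s⁻²) · s⁻¹ · (kg·m²·s⁻³·A⁻²) = kg·m⁴·s⁻⁶·A⁻².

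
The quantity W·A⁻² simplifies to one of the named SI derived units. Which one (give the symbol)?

Ω

W = J/s (power = energy per time),
    = kg·m²·s⁻³.
Combining: W·A⁻² = (kg·m²·s⁻³) · A⁻² = kg·m²·s⁻³·A⁻².
kg·m²·s⁻³·A⁻² is the base-SI form of the ohm.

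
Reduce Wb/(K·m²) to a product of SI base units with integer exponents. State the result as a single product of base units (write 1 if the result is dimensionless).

kg·s⁻²·A⁻¹·K⁻¹

Wb = V·s (flux: a volt is a weber per second),
    = kg·m²·s⁻²·A⁻¹.
Combining: K⁻¹·Wb·m⁻² = K⁻¹ · (kg·m²·s⁻²·A⁻¹) · m⁻² = kg·s⁻²·A⁻¹·K⁻¹.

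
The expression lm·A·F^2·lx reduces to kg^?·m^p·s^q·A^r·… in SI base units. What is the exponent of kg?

-2

lm = cd.
F = kg⁻¹·m⁻²·s⁴·A².
So F² = kg⁻²·m⁻⁴·s⁸·A⁴.
lx = m⁻²·cd.
Combining: lm·A·F²·lx = cd · A · (kg⁻²·m⁻⁴·s⁸·A⁴) · (m⁻²·cd) = kg⁻²·m⁻⁶·s⁸·A⁵·cd².
The exponent of kg is -2.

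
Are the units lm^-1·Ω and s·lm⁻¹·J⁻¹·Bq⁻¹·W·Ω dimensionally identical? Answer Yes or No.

Left side:
  lm = cd.
  So lm⁻¹ = cd⁻¹.
  Ω = kg·m²·s⁻³·A⁻².
  Combining: lm⁻¹·Ω = cd⁻¹ · (kg·m²·s⁻³·A⁻²) = kg·m²·s⁻³·A⁻²·cd⁻¹.
Right side:
  lm = cd·sr = cd (luminous flux; sr is dimensionless).
  So lm⁻¹ = cd⁻¹.
  J = N·m (work = force × distance),
      = kg·m²·s⁻².
  So J⁻¹ = kg⁻¹·m⁻²·s².
  Bq = 1/s = s⁻¹ (activity is decays per second).
  So Bq⁻¹ = s.
  W = J/s (power = energy per time),
      = kg·m²·s⁻³.
  Ω = V/A (resistance = voltage per current),
      = kg·m²·s⁻³·A⁻².
  Combining: s·lm⁻¹·J⁻¹·Bq⁻¹·W·Ω = s · cd⁻¹ · (kg⁻¹·m⁻²·s²) · s · (kg·m²·s⁻³) · (kg·m²·s⁻³·A⁻²) = kg·m²·s⁻²·A⁻²·cd⁻¹.
Left is kg·m²·s⁻³·A⁻²·cd⁻¹; right is kg·m²·s⁻²·A⁻²·cd⁻¹ — different.

No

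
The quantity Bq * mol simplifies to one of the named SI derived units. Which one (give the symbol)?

kat

Bq = s⁻¹.
Combining: Bq·mol = s⁻¹ · mol = s⁻¹·mol.
s⁻¹·mol is the base-SI form of the katal.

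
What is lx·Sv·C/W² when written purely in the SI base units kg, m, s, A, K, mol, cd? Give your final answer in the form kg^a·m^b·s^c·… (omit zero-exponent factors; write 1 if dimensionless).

lx = lm/m² (illuminance = luminous flux per area),
    = m⁻²·cd.
Sv = J/kg (equivalent dose = energy per mass),
    = m²·s⁻².
W = J/s (power = energy per time),
    = kg·m²·s⁻³.
So W⁻² = kg⁻²·m⁻⁴·s⁶.
C = A·s = s·A (charge = current × time).
Combining: lx·Sv·W⁻²·C = (m⁻²·cd) · (m²·s⁻²) · (kg⁻²·m⁻⁴·s⁶) · (s·A) = kg⁻²·m⁻⁴·s⁵·A·cd.

kg⁻²·m⁻⁴·s⁵·A·cd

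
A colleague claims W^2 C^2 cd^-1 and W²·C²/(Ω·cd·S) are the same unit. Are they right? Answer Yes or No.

Yes

Left side:
  W = J/s (power = energy per time),
      = kg·m²·s⁻³.
  So W² = kg²·m⁴·s⁻⁶.
  C = A·s = s·A (charge = current × time).
  So C² = s²·A².
  Combining: W²·C²·cd⁻¹ = (kg²·m⁴·s⁻⁶) · (s²·A²) · cd⁻¹ = kg²·m⁴·s⁻⁴·A²·cd⁻¹.
Right side:
  Ω = V/A (resistance = voltage per current),
      = kg·m²·s⁻³·A⁻².
  So Ω⁻¹ = kg⁻¹·m⁻²·s³·A².
  W = J/s (power = energy per time),
      = kg·m²·s⁻³.
  So W² = kg²·m⁴·s⁻⁶.
  C = A·s = s·A (charge = current × time).
  So C² = s²·A².
  S = 1/Ω (conductance is reciprocal resistance),
      = kg⁻¹·m⁻²·s³·A².
  So S⁻¹ = kg·m²·s⁻³·A⁻².
  Combining: Ω⁻¹·W²·cd⁻¹·C²·S⁻¹ = (kg⁻¹·m⁻²·s³·A²) · (kg²·m⁴·s⁻⁶) · cd⁻¹ · (s²·A²) · (kg·m²·s⁻³·A⁻²) = kg²·m⁴·s⁻⁴·A²·cd⁻¹.
Both reduce to kg²·m⁴·s⁻⁴·A²·cd⁻¹.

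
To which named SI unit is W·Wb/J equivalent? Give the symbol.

J = kg·m²·s⁻².
So J⁻¹ = kg⁻¹·m⁻²·s².
W = kg·m²·s⁻³.
Wb = kg·m²·s⁻²·A⁻¹.
Combining: J⁻¹·W·Wb = (kg⁻¹·m⁻²·s²) · (kg·m²·s⁻³) · (kg·m²·s⁻²·A⁻¹) = kg·m²·s⁻³·A⁻¹.
kg·m²·s⁻³·A⁻¹ is the base-SI form of the volt.

V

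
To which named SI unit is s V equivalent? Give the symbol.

V = kg·m²·s⁻³·A⁻¹.
Combining: s·V = s · (kg·m²·s⁻³·A⁻¹) = kg·m²·s⁻²·A⁻¹.
kg·m²·s⁻²·A⁻¹ is the base-SI form of the weber.

Wb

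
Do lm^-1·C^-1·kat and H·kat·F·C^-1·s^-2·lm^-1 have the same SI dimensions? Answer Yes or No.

Left side:
  lm = cd·sr = cd (luminous flux; sr is dimensionless).
  So lm⁻¹ = cd⁻¹.
  C = A·s = s·A (charge = current × time).
  So C⁻¹ = s⁻¹·A⁻¹.
  kat = mol/s = s⁻¹·mol (catalytic activity).
  Combining: lm⁻¹·C⁻¹·kat = cd⁻¹ · (s⁻¹·A⁻¹) · (s⁻¹·mol) = s⁻²·A⁻¹·mol·cd⁻¹.
Right side:
  H = Wb/A (inductance = flux per current),
      = kg·m²·s⁻²·A⁻².
  kat = mol/s = s⁻¹·mol (catalytic activity).
  F = C/V (capacitance = charge per voltage),
      = A·s/(kg·m²·s⁻³·A⁻¹) (substituting C and V),
      = kg⁻¹·m⁻²·s⁴·A².
  C = A·s = s·A (charge = current × time).
  So C⁻¹ = s⁻¹·A⁻¹.
  lm = cd·sr = cd (luminous flux; sr is dimensionless).
  So lm⁻¹ = cd⁻¹.
  Combining: H·kat·F·C⁻¹·s⁻²·lm⁻¹ = (kg·m²·s⁻²·A⁻²) · (s⁻¹·mol) · (kg⁻¹·m⁻²·s⁴·A²) · (s⁻¹·A⁻¹) · s⁻² · cd⁻¹ = s⁻²·A⁻¹·mol·cd⁻¹.
Both reduce to s⁻²·A⁻¹·mol·cd⁻¹.

Yes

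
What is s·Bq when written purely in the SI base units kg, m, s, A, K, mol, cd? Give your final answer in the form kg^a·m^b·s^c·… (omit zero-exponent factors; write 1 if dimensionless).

1

Bq = s⁻¹.
Combining: s·Bq = s · s⁻¹ = 1.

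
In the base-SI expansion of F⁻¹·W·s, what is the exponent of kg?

F = kg⁻¹·m⁻²·s⁴·A².
So F⁻¹ = kg·m²·s⁻⁴·A⁻².
W = kg·m²·s⁻³.
Combining: F⁻¹·W·s = (kg·m²·s⁻⁴·A⁻²) · (kg·m²·s⁻³) · s = kg²·m⁴·s⁻⁶·A⁻².
The exponent of kg is 2.

2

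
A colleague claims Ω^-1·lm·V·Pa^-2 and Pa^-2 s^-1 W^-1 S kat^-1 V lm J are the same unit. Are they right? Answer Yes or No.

No

Left side:
  Ω = kg·m²·s⁻³·A⁻².
  So Ω⁻¹ = kg⁻¹·m⁻²·s³·A².
  lm = cd.
  V = kg·m²·s⁻³·A⁻¹.
  Pa = kg·m⁻¹·s⁻².
  So Pa⁻² = kg⁻²·m²·s⁴.
  Combining: Ω⁻¹·lm·V·Pa⁻² = (kg⁻¹·m⁻²·s³·A²) · cd · (kg·m²·s⁻³·A⁻¹) · (kg⁻²·m²·s⁴) = kg⁻²·m²·s⁴·A·cd.
Right side:
  Pa = kg·m⁻¹·s⁻².
  So Pa⁻² = kg⁻²·m²·s⁴.
  W = kg·m²·s⁻³.
  So W⁻¹ = kg⁻¹·m⁻²·s³.
  S = kg⁻¹·m⁻²·s³·A².
  kat = s⁻¹·mol.
  So kat⁻¹ = s·mol⁻¹.
  V = kg·m²·s⁻³·A⁻¹.
  lm = cd.
  J = kg·m²·s⁻².
  Combining: Pa⁻²·s⁻¹·W⁻¹·S·kat⁻¹·V·lm·J = (kg⁻²·m²·s⁴) · s⁻¹ · (kg⁻¹·m⁻²·s³) · (kg⁻¹·m⁻²·s³·A²) · (s·mol⁻¹) · (kg·m²·s⁻³·A⁻¹) · cd · (kg·m²·s⁻²) = kg⁻²·m²·s⁵·A·mol⁻¹·cd.
Left is kg⁻²·m²·s⁴·A·cd; right is kg⁻²·m²·s⁵·A·mol⁻¹·cd — different.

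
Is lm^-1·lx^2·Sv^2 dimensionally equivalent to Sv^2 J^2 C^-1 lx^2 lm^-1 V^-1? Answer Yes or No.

No

Left side:
  lm = cd·sr = cd (luminous flux; sr is dimensionless).
  So lm⁻¹ = cd⁻¹.
  lx = lm/m² (illuminance = luminous flux per area),
      = m⁻²·cd.
  So lx² = m⁻⁴·cd².
  Sv = J/kg (equivalent dose = energy per mass),
      = m²·s⁻².
  So Sv² = m⁴·s⁻⁴.
  Combining: lm⁻¹·lx²·Sv² = cd⁻¹ · (m⁻⁴·cd²) · (m⁴·s⁻⁴) = s⁻⁴·cd.
Right side:
  Sv = m²·s⁻².
  So Sv² = m⁴·s⁻⁴.
  J = kg·m²·s⁻².
  So J² = kg²·m⁴·s⁻⁴.
  C = s·A.
  So C⁻¹ = s⁻¹·A⁻¹.
  lx = m⁻²·cd.
  So lx² = m⁻⁴·cd².
  lm = cd.
  So lm⁻¹ = cd⁻¹.
  V = kg·m²·s⁻³·A⁻¹.
  So V⁻¹ = kg⁻¹·m⁻²·s³·A.
  Combining: Sv²·J²·C⁻¹·lx²·lm⁻¹·V⁻¹ = (m⁴·s⁻⁴) · (kg²·m⁴·s⁻⁴) · (s⁻¹·A⁻¹) · (m⁻⁴·cd²) · cd⁻¹ · (kg⁻¹·m⁻²·s³·A) = kg·m²·s⁻⁶·cd.
Left is s⁻⁴·cd; right is kg·m²·s⁻⁶·cd — different.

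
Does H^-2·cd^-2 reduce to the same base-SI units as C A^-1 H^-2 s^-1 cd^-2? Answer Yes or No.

Left side:
  H = kg·m²·s⁻²·A⁻².
  So H⁻² = kg⁻²·m⁻⁴·s⁴·A⁴.
  Combining: H⁻²·cd⁻² = (kg⁻²·m⁻⁴·s⁴·A⁴) · cd⁻² = kg⁻²·m⁻⁴·s⁴·A⁴·cd⁻².
Right side:
  C = A·s = s·A (charge = current × time).
  H = Wb/A (inductance = flux per current),
      = kg·m²·s⁻²·A⁻².
  So H⁻² = kg⁻²·m⁻⁴·s⁴·A⁴.
  Combining: C·A⁻¹·H⁻²·s⁻¹·cd⁻² = (s·A) · A⁻¹ · (kg⁻²·m⁻⁴·s⁴·A⁴) · s⁻¹ · cd⁻² = kg⁻²·m⁻⁴·s⁴·A⁴·cd⁻².
Both reduce to kg⁻²·m⁻⁴·s⁴·A⁴·cd⁻².

Yes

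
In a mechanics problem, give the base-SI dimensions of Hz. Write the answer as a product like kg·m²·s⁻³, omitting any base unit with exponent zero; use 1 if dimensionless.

Hz = s⁻¹.

s⁻¹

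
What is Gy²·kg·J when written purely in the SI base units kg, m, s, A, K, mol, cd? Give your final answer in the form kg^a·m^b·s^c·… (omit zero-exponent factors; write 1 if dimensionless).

kg²·m⁶·s⁻⁶

Gy = m²·s⁻².
So Gy² = m⁴·s⁻⁴.
J = kg·m²·s⁻².
Combining: Gy²·kg·J = (m⁴·s⁻⁴) · kg · (kg·m²·s⁻²) = kg²·m⁶·s⁻⁶.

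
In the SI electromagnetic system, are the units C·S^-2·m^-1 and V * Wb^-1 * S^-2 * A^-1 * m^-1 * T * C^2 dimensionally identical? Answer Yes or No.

No

Left side:
  C = s·A.
  S = kg⁻¹·m⁻²·s³·A².
  So S⁻² = kg²·m⁴·s⁻⁶·A⁻⁴.
  Combining: C·S⁻²·m⁻¹ = (s·A) · (kg²·m⁴·s⁻⁶·A⁻⁴) · m⁻¹ = kg²·m³·s⁻⁵·A⁻³.
Right side:
  V = W/A (potential = power per current),
      = kg·m²·s⁻³·A⁻¹.
  Wb = V·s (flux: a volt is a weber per second),
      = kg·m²·s⁻²·A⁻¹.
  So Wb⁻¹ = kg⁻¹·m⁻²·s²·A.
  S = 1/Ω (conductance is reciprocal resistance),
      = kg⁻¹·m⁻²·s³·A².
  So S⁻² = kg²·m⁴·s⁻⁶·A⁻⁴.
  T = Wb/m² (flux density = flux per area),
      = kg·s⁻²·A⁻¹.
  C = A·s = s·A (charge = current × time).
  So C² = s²·A².
  Combining: V·Wb⁻¹·S⁻²·A⁻¹·m⁻¹·T·C² = (kg·m²·s⁻³·A⁻¹) · (kg⁻¹·m⁻²·s²·A) · (kg²·m⁴·s⁻⁶·A⁻⁴) · A⁻¹ · m⁻¹ · (kg·s⁻²·A⁻¹) · (s²·A²) = kg³·m³·s⁻⁷·A⁻⁴.
Left is kg²·m³·s⁻⁵·A⁻³; right is kg³·m³·s⁻⁷·A⁻⁴ — different.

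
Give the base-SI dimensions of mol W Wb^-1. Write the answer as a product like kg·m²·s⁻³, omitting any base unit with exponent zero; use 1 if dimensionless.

s⁻¹·A·mol

W = kg·m²·s⁻³.
Wb = kg·m²·s⁻²·A⁻¹.
So Wb⁻¹ = kg⁻¹·m⁻²·s²·A.
Combining: mol·W·Wb⁻¹ = mol · (kg·m²·s⁻³) · (kg⁻¹·m⁻²·s²·A) = s⁻¹·A·mol.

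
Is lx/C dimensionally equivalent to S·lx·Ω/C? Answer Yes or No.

Yes

Left side:
  C = A·s = s·A (charge = current × time).
  So C⁻¹ = s⁻¹·A⁻¹.
  lx = lm/m² (illuminance = luminous flux per area),
      = m⁻²·cd.
  Combining: C⁻¹·lx = (s⁻¹·A⁻¹) · (m⁻²·cd) = m⁻²·s⁻¹·A⁻¹·cd.
Right side:
  S = 1/Ω (conductance is reciprocal resistance),
      = kg⁻¹·m⁻²·s³·A².
  lx = lm/m² (illuminance = luminous flux per area),
      = m⁻²·cd.
  C = A·s = s·A (charge = current × time).
  So C⁻¹ = s⁻¹·A⁻¹.
  Ω = V/A (resistance = voltage per current),
      = kg·m²·s⁻³·A⁻².
  Combining: S·lx·C⁻¹·Ω = (kg⁻¹·m⁻²·s³·A²) · (m⁻²·cd) · (s⁻¹·A⁻¹) · (kg·m²·s⁻³·A⁻²) = m⁻²·s⁻¹·A⁻¹·cd.
Both reduce to m⁻²·s⁻¹·A⁻¹·cd.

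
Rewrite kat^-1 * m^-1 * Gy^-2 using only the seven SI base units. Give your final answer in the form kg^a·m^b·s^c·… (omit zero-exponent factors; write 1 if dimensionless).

m⁻⁵·s⁵·mol⁻¹

kat = s⁻¹·mol.
So kat⁻¹ = s·mol⁻¹.
Gy = m²·s⁻².
So Gy⁻² = m⁻⁴·s⁴.
Combining: kat⁻¹·m⁻¹·Gy⁻² = (s·mol⁻¹) · m⁻¹ · (m⁻⁴·s⁴) = m⁻⁵·s⁵·mol⁻¹.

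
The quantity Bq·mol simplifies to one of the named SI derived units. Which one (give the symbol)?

kat

Bq = 1/s = s⁻¹ (activity is decays per second).
Combining: Bq·mol = s⁻¹ · mol = s⁻¹·mol.
s⁻¹·mol is the base-SI form of the katal.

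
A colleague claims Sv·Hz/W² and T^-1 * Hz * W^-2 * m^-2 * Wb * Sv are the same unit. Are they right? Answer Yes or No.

Left side:
  Sv = m²·s⁻².
  W = kg·m²·s⁻³.
  So W⁻² = kg⁻²·m⁻⁴·s⁶.
  Hz = s⁻¹.
  Combining: Sv·W⁻²·Hz = (m²·s⁻²) · (kg⁻²·m⁻⁴·s⁶) · s⁻¹ = kg⁻²·m⁻²·s³.
Right side:
  T = kg·s⁻²·A⁻¹.
  So T⁻¹ = kg⁻¹·s²·A.
  Hz = s⁻¹.
  W = kg·m²·s⁻³.
  So W⁻² = kg⁻²·m⁻⁴·s⁶.
  Wb = kg·m²·s⁻²·A⁻¹.
  Sv = m²·s⁻².
  Combining: T⁻¹·Hz·W⁻²·m⁻²·Wb·Sv = (kg⁻¹·s²·A) · s⁻¹ · (kg⁻²·m⁻⁴·s⁶) · m⁻² · (kg·m²·s⁻²·A⁻¹) · (m²·s⁻²) = kg⁻²·m⁻²·s³.
Both reduce to kg⁻²·m⁻²·s³.

Yes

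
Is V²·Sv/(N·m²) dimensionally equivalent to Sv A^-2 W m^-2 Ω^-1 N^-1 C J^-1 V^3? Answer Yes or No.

Left side:
  N = kg·m/s² = kg·m·s⁻² (force = mass × acceleration).
  So N⁻¹ = kg⁻¹·m⁻¹·s².
  V = W/A (potential = power per current),
      = kg·m²·s⁻³·A⁻¹.
  So V² = kg²·m⁴·s⁻⁶·A⁻².
  Sv = J/kg (equivalent dose = energy per mass),
      = m²·s⁻².
  Combining: N⁻¹·m⁻²·V²·Sv = (kg⁻¹·m⁻¹·s²) · m⁻² · (kg²·m⁴·s⁻⁶·A⁻²) · (m²·s⁻²) = kg·m³·s⁻⁶·A⁻².
Right side:
  Sv = m²·s⁻².
  W = kg·m²·s⁻³.
  Ω = kg·m²·s⁻³·A⁻².
  So Ω⁻¹ = kg⁻¹·m⁻²·s³·A².
  N = kg·m·s⁻².
  So N⁻¹ = kg⁻¹·m⁻¹·s².
  C = s·A.
  J = kg·m²·s⁻².
  So J⁻¹ = kg⁻¹·m⁻²·s².
  V = kg·m²·s⁻³·A⁻¹.
  So V³ = kg³·m⁶·s⁻⁹·A⁻³.
  Combining: Sv·A⁻²·W·m⁻²·Ω⁻¹·N⁻¹·C·J⁻¹·V³ = (m²·s⁻²) · A⁻² · (kg·m²·s⁻³) · m⁻² · (kg⁻¹·m⁻²·s³·A²) · (kg⁻¹·m⁻¹·s²) · (s·A) · (kg⁻¹·m⁻²·s²) · (kg³·m⁶·s⁻⁹·A⁻³) = kg·m³·s⁻⁶·A⁻².
Both reduce to kg·m³·s⁻⁶·A⁻².

Yes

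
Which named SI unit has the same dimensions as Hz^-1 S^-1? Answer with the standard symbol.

Hz = 1/s = s⁻¹ (frequency is cycles per second).
So Hz⁻¹ = s.
S = 1/Ω (conductance is reciprocal resistance),
    = kg⁻¹·m⁻²·s³·A².
So S⁻¹ = kg·m²·s⁻³·A⁻².
Combining: Hz⁻¹·S⁻¹ = s · (kg·m²·s⁻³·A⁻²) = kg·m²·s⁻²·A⁻².
kg·m²·s⁻²·A⁻² is the base-SI form of the henry.

H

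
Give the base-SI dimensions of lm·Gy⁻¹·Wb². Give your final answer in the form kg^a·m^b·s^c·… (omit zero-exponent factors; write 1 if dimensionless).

kg²·m²·s⁻²·A⁻²·cd

lm = cd·sr = cd (luminous flux; sr is dimensionless).
Gy = J/kg (absorbed dose = energy per mass),
    = m²·s⁻².
So Gy⁻¹ = m⁻²·s².
Wb = V·s (flux: a volt is a weber per second),
    = kg·m²·s⁻²·A⁻¹.
So Wb² = kg²·m⁴·s⁻⁴·A⁻².
Combining: lm·Gy⁻¹·Wb² = cd · (m⁻²·s²) · (kg²·m⁴·s⁻⁴·A⁻²) = kg²·m²·s⁻²·A⁻²·cd.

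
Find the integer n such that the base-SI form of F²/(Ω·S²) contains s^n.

Ω = V/A (resistance = voltage per current),
    = kg·m²·s⁻³·A⁻².
So Ω⁻¹ = kg⁻¹·m⁻²·s³·A².
S = 1/Ω (conductance is reciprocal resistance),
    = kg⁻¹·m⁻²·s³·A².
So S⁻² = kg²·m⁴·s⁻⁶·A⁻⁴.
F = C/V (capacitance = charge per voltage),
    = A·s/(kg·m²·s⁻³·A⁻¹) (substituting C and V),
    = kg⁻¹·m⁻²·s⁴·A².
So F² = kg⁻²·m⁻⁴·s⁸·A⁴.
Combining: Ω⁻¹·S⁻²·F² = (kg⁻¹·m⁻²·s³·A²) · (kg²·m⁴·s⁻⁶·A⁻⁴) · (kg⁻²·m⁻⁴·s⁸·A⁴) = kg⁻¹·m⁻²·s⁵·A².
The exponent of s is 5.

5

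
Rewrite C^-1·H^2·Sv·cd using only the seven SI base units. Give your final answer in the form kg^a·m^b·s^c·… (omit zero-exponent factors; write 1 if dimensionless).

C = s·A.
So C⁻¹ = s⁻¹·A⁻¹.
H = kg·m²·s⁻²·A⁻².
So H² = kg²·m⁴·s⁻⁴·A⁻⁴.
Sv = m²·s⁻².
Combining: C⁻¹·H²·Sv·cd = (s⁻¹·A⁻¹) · (kg²·m⁴·s⁻⁴·A⁻⁴) · (m²·s⁻²) · cd = kg²·m⁶·s⁻⁷·A⁻⁵·cd.

kg²·m⁶·s⁻⁷·A⁻⁵·cd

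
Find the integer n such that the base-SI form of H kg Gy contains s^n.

H = Wb/A (inductance = flux per current),
    = kg·m²·s⁻²·A⁻².
Gy = J/kg (absorbed dose = energy per mass),
    = m²·s⁻².
Combining: H·kg·Gy = (kg·m²·s⁻²·A⁻²) · kg · (m²·s⁻²) = kg²·m⁴·s⁻⁴·A⁻².
The exponent of s is -4.

-4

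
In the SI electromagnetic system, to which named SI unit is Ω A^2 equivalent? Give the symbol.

Ω = V/A (resistance = voltage per current),
    = kg·m²·s⁻³·A⁻².
Combining: Ω·A² = (kg·m²·s⁻³·A⁻²) · A² = kg·m²·s⁻³.
kg·m²·s⁻³ is the base-SI form of the watt.

W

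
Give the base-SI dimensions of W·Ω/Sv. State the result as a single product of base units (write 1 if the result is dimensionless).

kg²·m²·s⁻⁴·A⁻²

Sv = J/kg (equivalent dose = energy per mass),
    = m²·s⁻².
So Sv⁻¹ = m⁻²·s².
W = J/s (power = energy per time),
    = kg·m²·s⁻³.
Ω = V/A (resistance = voltage per current),
    = kg·m²·s⁻³·A⁻².
Combining: Sv⁻¹·W·Ω = (m⁻²·s²) · (kg·m²·s⁻³) · (kg·m²·s⁻³·A⁻²) = kg²·m²·s⁻⁴·A⁻².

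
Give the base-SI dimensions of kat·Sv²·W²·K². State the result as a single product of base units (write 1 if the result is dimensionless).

kat = s⁻¹·mol.
Sv = m²·s⁻².
So Sv² = m⁴·s⁻⁴.
W = kg·m²·s⁻³.
So W² = kg²·m⁴·s⁻⁶.
Combining: kat·Sv²·W²·K² = (s⁻¹·mol) · (m⁴·s⁻⁴) · (kg²·m⁴·s⁻⁶) · K² = kg²·m⁸·s⁻¹¹·K²·mol.

kg²·m⁸·s⁻¹¹·K²·mol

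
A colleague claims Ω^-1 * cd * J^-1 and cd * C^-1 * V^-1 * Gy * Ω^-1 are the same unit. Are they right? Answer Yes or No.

Left side:
  Ω = V/A (resistance = voltage per current),
      = kg·m²·s⁻³·A⁻².
  So Ω⁻¹ = kg⁻¹·m⁻²·s³·A².
  J = N·m (work = force × distance),
      = kg·m²·s⁻².
  So J⁻¹ = kg⁻¹·m⁻²·s².
  Combining: Ω⁻¹·cd·J⁻¹ = (kg⁻¹·m⁻²·s³·A²) · cd · (kg⁻¹·m⁻²·s²) = kg⁻²·m⁻⁴·s⁵·A²·cd.
Right side:
  C = A·s = s·A (charge = current × time).
  So C⁻¹ = s⁻¹·A⁻¹.
  V = W/A (potential = power per current),
      = kg·m²·s⁻³·A⁻¹.
  So V⁻¹ = kg⁻¹·m⁻²·s³·A.
  Gy = J/kg (absorbed dose = energy per mass),
      = m²·s⁻².
  Ω = V/A (resistance = voltage per current),
      = kg·m²·s⁻³·A⁻².
  So Ω⁻¹ = kg⁻¹·m⁻²·s³·A².
  Combining: cd·C⁻¹·V⁻¹·Gy·Ω⁻¹ = cd · (s⁻¹·A⁻¹) · (kg⁻¹·m⁻²·s³·A) · (m²·s⁻²) · (kg⁻¹·m⁻²·s³·A²) = kg⁻²·m⁻²·s³·A²·cd.
Left is kg⁻²·m⁻⁴·s⁵·A²·cd; right is kg⁻²·m⁻²·s³·A²·cd — different.

No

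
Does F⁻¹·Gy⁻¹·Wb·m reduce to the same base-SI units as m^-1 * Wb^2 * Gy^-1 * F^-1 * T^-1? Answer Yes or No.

Left side:
  F = C/V (capacitance = charge per voltage),
      = A·s/(kg·m²·s⁻³·A⁻¹) (substituting C and V),
      = kg⁻¹·m⁻²·s⁴·A².
  So F⁻¹ = kg·m²·s⁻⁴·A⁻².
  Gy = J/kg (absorbed dose = energy per mass),
      = m²·s⁻².
  So Gy⁻¹ = m⁻²·s².
  Wb = V·s (flux: a volt is a weber per second),
      = kg·m²·s⁻²·A⁻¹.
  Combining: F⁻¹·Gy⁻¹·Wb·m = (kg·m²·s⁻⁴·A⁻²) · (m⁻²·s²) · (kg·m²·s⁻²·A⁻¹) · m = kg²·m³·s⁻⁴·A⁻³.
Right side:
  Wb = kg·m²·s⁻²·A⁻¹.
  So Wb² = kg²·m⁴·s⁻⁴·A⁻².
  Gy = m²·s⁻².
  So Gy⁻¹ = m⁻²·s².
  F = kg⁻¹·m⁻²·s⁴·A².
  So F⁻¹ = kg·m²·s⁻⁴·A⁻².
  T = kg·s⁻²·A⁻¹.
  So T⁻¹ = kg⁻¹·s²·A.
  Combining: m⁻¹·Wb²·Gy⁻¹·F⁻¹·T⁻¹ = m⁻¹ · (kg²·m⁴·s⁻⁴·A⁻²) · (m⁻²·s²) · (kg·m²·s⁻⁴·A⁻²) · (kg⁻¹·s²·A) = kg²·m³·s⁻⁴·A⁻³.
Both reduce to kg²·m³·s⁻⁴·A⁻³.

Yes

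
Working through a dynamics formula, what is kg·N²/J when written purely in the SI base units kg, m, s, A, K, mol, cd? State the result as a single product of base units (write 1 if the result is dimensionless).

kg²·s⁻²

J = N·m (work = force × distance),
    = kg·m²·s⁻².
So J⁻¹ = kg⁻¹·m⁻²·s².
N = kg·m/s² = kg·m·s⁻² (force = mass × acceleration).
So N² = kg²·m²·s⁻⁴.
Combining: J⁻¹·kg·N² = (kg⁻¹·m⁻²·s²) · kg · (kg²·m²·s⁻⁴) = kg²·s⁻².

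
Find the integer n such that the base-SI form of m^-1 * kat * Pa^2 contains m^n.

kat = s⁻¹·mol.
Pa = kg·m⁻¹·s⁻².
So Pa² = kg²·m⁻²·s⁻⁴.
Combining: m⁻¹·kat·Pa² = m⁻¹ · (s⁻¹·mol) · (kg²·m⁻²·s⁻⁴) = kg²·m⁻³·s⁻⁵·mol.
The exponent of m is -3.

-3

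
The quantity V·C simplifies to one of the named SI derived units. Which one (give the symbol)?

V = W/A (potential = power per current),
    = kg·m²·s⁻³·A⁻¹.
C = A·s = s·A (charge = current × time).
Combining: V·C = (kg·m²·s⁻³·A⁻¹) · (s·A) = kg·m²·s⁻².
kg·m²·s⁻² is the base-SI form of the joule.

J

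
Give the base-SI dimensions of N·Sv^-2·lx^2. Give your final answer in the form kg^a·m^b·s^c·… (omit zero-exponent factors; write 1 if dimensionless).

kg·m⁻⁷·s²·cd²

N = kg·m/s² = kg·m·s⁻² (force = mass × acceleration).
Sv = J/kg (equivalent dose = energy per mass),
    = m²·s⁻².
So Sv⁻² = m⁻⁴·s⁴.
lx = lm/m² (illuminance = luminous flux per area),
    = m⁻²·cd.
So lx² = m⁻⁴·cd².
Combining: N·Sv⁻²·lx² = (kg·m·s⁻²) · (m⁻⁴·s⁴) · (m⁻⁴·cd²) = kg·m⁻⁷·s²·cd².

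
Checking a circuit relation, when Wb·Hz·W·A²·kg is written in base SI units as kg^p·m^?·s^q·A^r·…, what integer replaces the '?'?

Wb = V·s (flux: a volt is a weber per second),
    = kg·m²·s⁻²·A⁻¹.
Hz = 1/s = s⁻¹ (frequency is cycles per second).
W = J/s (power = energy per time),
    = kg·m²·s⁻³.
Combining: Wb·Hz·W·A²·kg = (kg·m²·s⁻²·A⁻¹) · s⁻¹ · (kg·m²·s⁻³) · A² · kg = kg³·m⁴·s⁻⁶·A.
The exponent of m is 4.

4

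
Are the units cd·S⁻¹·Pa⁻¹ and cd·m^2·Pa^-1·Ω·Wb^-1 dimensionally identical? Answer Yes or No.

No

Left side:
  S = 1/Ω (conductance is reciprocal resistance),
      = kg⁻¹·m⁻²·s³·A².
  So S⁻¹ = kg·m²·s⁻³·A⁻².
  Pa = N/m² (pressure = force per area),
      = kg·m⁻¹·s⁻².
  So Pa⁻¹ = kg⁻¹·m·s².
  Combining: cd·S⁻¹·Pa⁻¹ = cd · (kg·m²·s⁻³·A⁻²) · (kg⁻¹·m·s²) = m³·s⁻¹·A⁻²·cd.
Right side:
  Pa = N/m² (pressure = force per area),
      = kg·m⁻¹·s⁻².
  So Pa⁻¹ = kg⁻¹·m·s².
  Ω = V/A (resistance = voltage per current),
      = kg·m²·s⁻³·A⁻².
  Wb = V·s (flux: a volt is a weber per second),
      = kg·m²·s⁻²·A⁻¹.
  So Wb⁻¹ = kg⁻¹·m⁻²·s²·A.
  Combining: cd·m²·Pa⁻¹·Ω·Wb⁻¹ = cd · m² · (kg⁻¹·m·s²) · (kg·m²·s⁻³·A⁻²) · (kg⁻¹·m⁻²·s²·A) = kg⁻¹·m³·s·A⁻¹·cd.
Left is m³·s⁻¹·A⁻²·cd; right is kg⁻¹·m³·s·A⁻¹·cd — different.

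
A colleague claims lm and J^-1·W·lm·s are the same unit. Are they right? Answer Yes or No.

Yes

Left side:
  lm = cd.
Right side:
  J = N·m (work = force × distance),
      = kg·m²·s⁻².
  So J⁻¹ = kg⁻¹·m⁻²·s².
  W = J/s (power = energy per time),
      = kg·m²·s⁻³.
  lm = cd·sr = cd (luminous flux; sr is dimensionless).
  Combining: J⁻¹·W·lm·s = (kg⁻¹·m⁻²·s²) · (kg·m²·s⁻³) · cd · s = cd.
Both reduce to cd.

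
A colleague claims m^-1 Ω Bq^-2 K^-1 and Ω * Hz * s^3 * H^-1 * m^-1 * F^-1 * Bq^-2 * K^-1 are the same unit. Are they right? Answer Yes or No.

Left side:
  Ω = V/A (resistance = voltage per current),
      = kg·m²·s⁻³·A⁻².
  Bq = 1/s = s⁻¹ (activity is decays per second).
  So Bq⁻² = s².
  Combining: m⁻¹·Ω·Bq⁻²·K⁻¹ = m⁻¹ · (kg·m²·s⁻³·A⁻²) · s² · K⁻¹ = kg·m·s⁻¹·A⁻²·K⁻¹.
Right side:
  Ω = V/A (resistance = voltage per current),
      = kg·m²·s⁻³·A⁻².
  Hz = 1/s = s⁻¹ (frequency is cycles per second).
  H = Wb/A (inductance = flux per current),
      = kg·m²·s⁻²·A⁻².
  So H⁻¹ = kg⁻¹·m⁻²·s²·A².
  F = C/V (capacitance = charge per voltage),
      = A·s/(kg·m²·s⁻³·A⁻¹) (substituting C and V),
      = kg⁻¹·m⁻²·s⁴·A².
  So F⁻¹ = kg·m²·s⁻⁴·A⁻².
  Bq = 1/s = s⁻¹ (activity is decays per second).
  So Bq⁻² = s².
  Combining: Ω·Hz·s³·H⁻¹·m⁻¹·F⁻¹·Bq⁻²·K⁻¹ = (kg·m²·s⁻³·A⁻²) · s⁻¹ · s³ · (kg⁻¹·m⁻²·s²·A²) · m⁻¹ · (kg·m²·s⁻⁴·A⁻²) · s² · K⁻¹ = kg·m·s⁻¹·A⁻²·K⁻¹.
Both reduce to kg·m·s⁻¹·A⁻²·K⁻¹.

Yes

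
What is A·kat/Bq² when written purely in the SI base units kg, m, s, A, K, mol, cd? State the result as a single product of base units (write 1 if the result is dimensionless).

s·A·mol

kat = mol/s = s⁻¹·mol (catalytic activity).
Bq = 1/s = s⁻¹ (activity is decays per second).
So Bq⁻² = s².
Combining: A·kat·Bq⁻² = A · (s⁻¹·mol) · s² = s·A·mol.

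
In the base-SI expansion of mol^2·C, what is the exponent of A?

1

C = A·s = s·A (charge = current × time).
Combining: mol²·C = mol² · (s·A) = s·A·mol².
The exponent of A is 1.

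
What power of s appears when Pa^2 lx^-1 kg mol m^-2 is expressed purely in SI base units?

Pa = kg·m⁻¹·s⁻².
So Pa² = kg²·m⁻²·s⁻⁴.
lx = m⁻²·cd.
So lx⁻¹ = m²·cd⁻¹.
Combining: Pa²·lx⁻¹·kg·mol·m⁻² = (kg²·m⁻²·s⁻⁴) · (m²·cd⁻¹) · kg · mol · m⁻² = kg³·m⁻²·s⁻⁴·mol·cd⁻¹.
The exponent of s is -4.

-4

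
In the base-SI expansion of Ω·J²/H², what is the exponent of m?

2

Ω = V/A (resistance = voltage per current),
    = kg·m²·s⁻³·A⁻².
H = Wb/A (inductance = flux per current),
    = kg·m²·s⁻²·A⁻².
So H⁻² = kg⁻²·m⁻⁴·s⁴·A⁴.
J = N·m (work = force × distance),
    = kg·m²·s⁻².
So J² = kg²·m⁴·s⁻⁴.
Combining: Ω·H⁻²·J² = (kg·m²·s⁻³·A⁻²) · (kg⁻²·m⁻⁴·s⁴·A⁴) · (kg²·m⁴·s⁻⁴) = kg·m²·s⁻³·A².
The exponent of m is 2.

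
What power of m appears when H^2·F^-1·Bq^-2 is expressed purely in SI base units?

6

H = Wb/A (inductance = flux per current),
    = kg·m²·s⁻²·A⁻².
So H² = kg²·m⁴·s⁻⁴·A⁻⁴.
F = C/V (capacitance = charge per voltage),
    = A·s/(kg·m²·s⁻³·A⁻¹) (substituting C and V),
    = kg⁻¹·m⁻²·s⁴·A².
So F⁻¹ = kg·m²·s⁻⁴·A⁻².
Bq = 1/s = s⁻¹ (activity is decays per second).
So Bq⁻² = s².
Combining: H²·F⁻¹·Bq⁻² = (kg²·m⁴·s⁻⁴·A⁻⁴) · (kg·m²·s⁻⁴·A⁻²) · s² = kg³·m⁶·s⁻⁶·A⁻⁶.
The exponent of m is 6.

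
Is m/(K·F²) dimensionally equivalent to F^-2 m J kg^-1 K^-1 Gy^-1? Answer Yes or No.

Left side:
  F = C/V (capacitance = charge per voltage),
      = A·s/(kg·m²·s⁻³·A⁻¹) (substituting C and V),
      = kg⁻¹·m⁻²·s⁴·A².
  So F⁻² = kg²·m⁴·s⁻⁸·A⁻⁴.
  Combining: m·K⁻¹·F⁻² = m · K⁻¹ · (kg²·m⁴·s⁻⁸·A⁻⁴) = kg²·m⁵·s⁻⁸·A⁻⁴·K⁻¹.
Right side:
  F = C/V (capacitance = charge per voltage),
      = A·s/(kg·m²·s⁻³·A⁻¹) (substituting C and V),
      = kg⁻¹·m⁻²·s⁴·A².
  So F⁻² = kg²·m⁴·s⁻⁸·A⁻⁴.
  J = N·m (work = force × distance),
      = kg·m²·s⁻².
  Gy = J/kg (absorbed dose = energy per mass),
      = m²·s⁻².
  So Gy⁻¹ = m⁻²·s².
  Combining: F⁻²·m·J·kg⁻¹·K⁻¹·Gy⁻¹ = (kg²·m⁴·s⁻⁸·A⁻⁴) · m · (kg·m²·s⁻²) · kg⁻¹ · K⁻¹ · (m⁻²·s²) = kg²·m⁵·s⁻⁸·A⁻⁴·K⁻¹.
Both reduce to kg²·m⁵·s⁻⁸·A⁻⁴·K⁻¹.

Yes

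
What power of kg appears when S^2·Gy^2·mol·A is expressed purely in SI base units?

S = kg⁻¹·m⁻²·s³·A².
So S² = kg⁻²·m⁻⁴·s⁶·A⁴.
Gy = m²·s⁻².
So Gy² = m⁴·s⁻⁴.
Combining: S²·Gy²·mol·A = (kg⁻²·m⁻⁴·s⁶·A⁴) · (m⁴·s⁻⁴) · mol · A = kg⁻²·s²·A⁵·mol.
The exponent of kg is -2.

-2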